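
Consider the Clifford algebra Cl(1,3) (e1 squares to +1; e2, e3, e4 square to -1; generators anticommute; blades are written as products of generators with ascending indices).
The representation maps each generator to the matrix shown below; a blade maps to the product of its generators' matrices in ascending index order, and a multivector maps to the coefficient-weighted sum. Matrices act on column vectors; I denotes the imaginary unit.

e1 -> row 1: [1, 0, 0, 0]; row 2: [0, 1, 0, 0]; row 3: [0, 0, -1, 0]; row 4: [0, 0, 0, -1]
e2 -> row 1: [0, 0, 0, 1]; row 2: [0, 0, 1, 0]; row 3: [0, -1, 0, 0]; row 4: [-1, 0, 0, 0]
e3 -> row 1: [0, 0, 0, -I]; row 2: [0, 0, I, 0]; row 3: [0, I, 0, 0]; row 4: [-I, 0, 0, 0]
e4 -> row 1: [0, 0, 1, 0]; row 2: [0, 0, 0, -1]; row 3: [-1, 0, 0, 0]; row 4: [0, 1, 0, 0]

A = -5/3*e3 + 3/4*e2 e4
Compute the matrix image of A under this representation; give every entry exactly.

Bivector images (products of the table entries): rho(e2 e4) = rho(e2)rho(e4) = row 1: [0, 1, 0, 0]; row 2: [-1, 0, 0, 0]; row 3: [0, 0, 0, 1]; row 4: [0, 0, -1, 0].
M = (-5/3)*rho(e3) + (3/4)*rho(e2 e4), summed entrywise:
Answer: row 1: [0, 3/4, 0, 5*I/3]; row 2: [-3/4, 0, -5*I/3, 0]; row 3: [0, -5*I/3, 0, 3/4]; row 4: [5*I/3, 0, -3/4, 0]


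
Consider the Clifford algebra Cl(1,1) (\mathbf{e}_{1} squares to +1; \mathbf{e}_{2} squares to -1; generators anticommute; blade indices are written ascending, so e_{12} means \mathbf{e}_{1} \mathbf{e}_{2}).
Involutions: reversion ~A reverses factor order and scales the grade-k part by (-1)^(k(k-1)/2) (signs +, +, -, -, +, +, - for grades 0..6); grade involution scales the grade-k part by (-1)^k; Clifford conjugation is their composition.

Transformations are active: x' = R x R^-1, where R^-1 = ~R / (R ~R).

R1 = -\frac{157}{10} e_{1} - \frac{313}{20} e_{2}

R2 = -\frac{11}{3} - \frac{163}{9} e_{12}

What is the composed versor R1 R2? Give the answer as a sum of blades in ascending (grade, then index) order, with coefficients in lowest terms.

Distribute over the terms of R1 (each basis-blade product reordered to ascending indices, repeated generators contracted through their squares):
(-\frac{157}{10} e_{1}) R2 = \frac{1727}{30} e_{1} + \frac{25591}{90} e_{2}
(-\frac{313}{20} e_{2}) R2 = \frac{51019}{180} e_{1} + \frac{3443}{60} e_{2}
Summing the partial products and collecting blades:
Answer: \frac{61381}{180} e_{1} + \frac{61511}{180} e_{2}


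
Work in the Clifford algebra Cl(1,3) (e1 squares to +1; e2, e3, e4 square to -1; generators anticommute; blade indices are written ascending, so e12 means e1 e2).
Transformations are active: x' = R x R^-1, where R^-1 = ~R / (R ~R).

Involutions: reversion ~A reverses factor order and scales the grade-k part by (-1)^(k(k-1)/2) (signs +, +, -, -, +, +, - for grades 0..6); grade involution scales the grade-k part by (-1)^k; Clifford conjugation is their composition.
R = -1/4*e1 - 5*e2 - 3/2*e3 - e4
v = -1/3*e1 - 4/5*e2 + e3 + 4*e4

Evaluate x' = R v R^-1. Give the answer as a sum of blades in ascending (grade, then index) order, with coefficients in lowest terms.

~R = -1/4*e1 - 5*e2 - 3/2*e3 - e4, and R ~R = -451/16, so R^-1 = ~R / (-451/16).
R v = 19/12 - 22/15*e12 - 3/4*e13 - 4/3*e14 - 31/5*e23 - 104/5*e24 - 5*e34
Answer: 163/451*e1 + 9212/6765*e2 - 375/451*e3 - 5260/1353*e4


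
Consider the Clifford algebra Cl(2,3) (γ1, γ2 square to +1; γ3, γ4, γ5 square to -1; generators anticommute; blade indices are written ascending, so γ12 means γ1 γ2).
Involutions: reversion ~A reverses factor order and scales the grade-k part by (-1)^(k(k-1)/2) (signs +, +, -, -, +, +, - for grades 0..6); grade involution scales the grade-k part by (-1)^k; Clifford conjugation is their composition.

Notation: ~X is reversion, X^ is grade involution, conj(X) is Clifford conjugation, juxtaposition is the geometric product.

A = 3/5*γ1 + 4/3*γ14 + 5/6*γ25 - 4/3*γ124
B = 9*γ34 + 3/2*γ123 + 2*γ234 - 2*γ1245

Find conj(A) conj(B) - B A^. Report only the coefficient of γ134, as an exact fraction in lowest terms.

first term: 8/3*γ5 + 44/3*γ13 - 5/3*γ14 - 9/10*γ23 - 8/3*γ25 - 2*γ34 + 44/3*γ123 + 27/5*γ134 - 5/4*γ135 + 2*γ234 + 6/5*γ245 + 5/3*γ345 - 6/5*γ1234 + 15/2*γ2345
second term: 8/3*γ5 - 28/3*γ13 + 5/3*γ14 - 9/10*γ23 + 8/3*γ25 - 2*γ34 - 28/3*γ123 - 27/5*γ134 - 5/4*γ135 + 2*γ234 - 6/5*γ245 + 5/3*γ345 + 6/5*γ1234 + 15/2*γ2345
Answer: 54/5


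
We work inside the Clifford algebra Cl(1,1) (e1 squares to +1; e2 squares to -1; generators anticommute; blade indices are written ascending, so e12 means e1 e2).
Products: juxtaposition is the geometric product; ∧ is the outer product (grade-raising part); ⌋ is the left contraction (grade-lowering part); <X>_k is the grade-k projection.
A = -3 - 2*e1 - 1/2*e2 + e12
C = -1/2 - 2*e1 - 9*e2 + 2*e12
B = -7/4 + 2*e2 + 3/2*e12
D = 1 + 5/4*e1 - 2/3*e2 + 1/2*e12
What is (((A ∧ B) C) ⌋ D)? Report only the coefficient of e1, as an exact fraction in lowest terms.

step 1: 21/4 + 7/2*e1 - 41/8*e2 - 41/4*e12
step 2: -305/4 - 459/4*e1 - 931/16*e2 - 209/8*e12
step 3: -6517/24 - 3981/32*e1 - 157/24*e2 - 305/8*e12
Answer: -3981/32


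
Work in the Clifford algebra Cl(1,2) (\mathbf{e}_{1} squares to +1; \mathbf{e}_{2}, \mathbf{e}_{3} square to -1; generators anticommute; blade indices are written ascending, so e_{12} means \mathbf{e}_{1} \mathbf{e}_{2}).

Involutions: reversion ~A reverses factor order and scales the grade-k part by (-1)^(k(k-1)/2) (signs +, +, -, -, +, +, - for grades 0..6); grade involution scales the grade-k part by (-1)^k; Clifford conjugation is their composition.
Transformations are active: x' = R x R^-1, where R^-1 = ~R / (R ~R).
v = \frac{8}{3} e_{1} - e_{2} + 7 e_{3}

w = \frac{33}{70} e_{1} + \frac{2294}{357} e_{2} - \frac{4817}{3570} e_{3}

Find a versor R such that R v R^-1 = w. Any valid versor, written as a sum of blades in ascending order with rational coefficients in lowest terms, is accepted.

Construction: equal norms (both -\frac{386}{9}) license R = v + w = \frac{659}{210} e_{1} + \frac{1937}{357} e_{2} + \frac{20173}{3570} e_{3} — nothing changes along that direction, while (v - w)/2 changes sign, so v maps onto w.
Answer: \frac{659}{210} e_{1} + \frac{1937}{357} e_{2} + \frac{20173}{3570} e_{3}


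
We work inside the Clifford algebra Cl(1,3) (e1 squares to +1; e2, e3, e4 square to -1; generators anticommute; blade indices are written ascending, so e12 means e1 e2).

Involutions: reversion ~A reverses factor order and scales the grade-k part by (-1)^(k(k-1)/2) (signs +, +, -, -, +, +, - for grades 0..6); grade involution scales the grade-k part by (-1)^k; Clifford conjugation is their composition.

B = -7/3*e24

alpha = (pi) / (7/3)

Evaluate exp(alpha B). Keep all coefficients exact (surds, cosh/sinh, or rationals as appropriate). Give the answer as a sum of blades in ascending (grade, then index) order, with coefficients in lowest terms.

B^2 = (-7/3)^2*(e24)^2 = 49/9*(-1) = -49/9 (a basis 2-blade squares to minus the product of its generators' squares).
B^2 = -49/9 — the negative square puts this in the circular regime; l = 7/3, alpha*l = pi, so exp(alpha B) = cos(pi) + (sin(pi)/(7/3))*B = -1 + (0)*B.
Answer: -1


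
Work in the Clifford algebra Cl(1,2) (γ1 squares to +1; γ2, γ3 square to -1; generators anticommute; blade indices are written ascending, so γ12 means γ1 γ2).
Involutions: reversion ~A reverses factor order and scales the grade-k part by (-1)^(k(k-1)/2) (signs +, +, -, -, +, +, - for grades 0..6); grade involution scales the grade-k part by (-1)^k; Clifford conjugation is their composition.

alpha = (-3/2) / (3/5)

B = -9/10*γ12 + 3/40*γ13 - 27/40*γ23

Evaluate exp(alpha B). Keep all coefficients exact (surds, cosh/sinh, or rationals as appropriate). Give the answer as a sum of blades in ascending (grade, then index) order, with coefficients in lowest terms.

B^2 term by term: the squares give (-9/10)^2*(γ12)^2 + (3/40)^2*(γ13)^2 + (-27/40)^2*(γ23)^2 = 81/100*(+1) + 9/1600*(+1) + 729/1600*(-1) = 9/25 (each basis 2-blade squares to minus the product of its generators' squares); cross terms between blades sharing an index anticommute and cancel. So B^2 = 9/25.
B^2 = 9/25 — since the square is positive, the closed form is hyperbolic: l = 3/5, alpha*l = -3/2, so exp(alpha B) = cosh(-3/2) + (sinh(-3/2)/(3/5))*B = cosh(3/2) + (-5*sinh(3/2)/3)*B.
Answer: cosh(3/2) + 3*sinh(3/2)/2*γ12 - sinh(3/2)/8*γ13 + 9*sinh(3/2)/8*γ23


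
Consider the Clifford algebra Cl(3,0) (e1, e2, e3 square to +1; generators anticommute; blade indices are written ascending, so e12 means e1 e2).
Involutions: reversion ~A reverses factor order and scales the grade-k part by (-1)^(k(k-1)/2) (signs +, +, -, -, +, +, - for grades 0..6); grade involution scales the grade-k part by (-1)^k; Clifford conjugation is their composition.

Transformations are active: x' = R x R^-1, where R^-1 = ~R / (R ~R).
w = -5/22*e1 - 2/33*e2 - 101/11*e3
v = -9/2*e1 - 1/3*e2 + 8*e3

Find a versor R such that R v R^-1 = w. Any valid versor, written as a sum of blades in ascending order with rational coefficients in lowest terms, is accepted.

The midline construction: v and w both square to 3037/36, so reflecting in their sum -52/11*e1 - 13/33*e2 - 13/11*e3 exchanges them.
Answer: -52/11*e1 - 13/33*e2 - 13/11*e3


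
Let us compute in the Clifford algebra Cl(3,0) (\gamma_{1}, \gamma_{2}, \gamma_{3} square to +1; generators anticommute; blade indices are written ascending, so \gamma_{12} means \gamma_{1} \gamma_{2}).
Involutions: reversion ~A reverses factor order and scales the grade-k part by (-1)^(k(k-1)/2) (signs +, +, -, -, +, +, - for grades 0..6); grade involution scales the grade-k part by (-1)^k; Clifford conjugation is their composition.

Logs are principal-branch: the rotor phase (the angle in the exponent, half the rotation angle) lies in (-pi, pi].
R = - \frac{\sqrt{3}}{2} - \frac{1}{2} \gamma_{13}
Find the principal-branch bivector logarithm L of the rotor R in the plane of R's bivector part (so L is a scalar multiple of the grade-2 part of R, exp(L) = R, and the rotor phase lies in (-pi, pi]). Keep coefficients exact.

The scalar part of R is - \frac{\sqrt{3}}{2}, which pins the rotor phase on the principal branch; dividing the bivector part by the sine of that phase recovers the unit plane, and L is the phase times that plane.
Concretely: cos(phase) = - \frac{\sqrt{3}}{2} gives phase = ±\frac{5 \pi}{6}, and since phase/sin(phase) is even the sign is immaterial: L = (phase/sin(phase)) * <R>_2 = (\frac{5 \pi}{3}) * <R>_2.
Answer: - \frac{5 \pi}{6} \gamma_{13}


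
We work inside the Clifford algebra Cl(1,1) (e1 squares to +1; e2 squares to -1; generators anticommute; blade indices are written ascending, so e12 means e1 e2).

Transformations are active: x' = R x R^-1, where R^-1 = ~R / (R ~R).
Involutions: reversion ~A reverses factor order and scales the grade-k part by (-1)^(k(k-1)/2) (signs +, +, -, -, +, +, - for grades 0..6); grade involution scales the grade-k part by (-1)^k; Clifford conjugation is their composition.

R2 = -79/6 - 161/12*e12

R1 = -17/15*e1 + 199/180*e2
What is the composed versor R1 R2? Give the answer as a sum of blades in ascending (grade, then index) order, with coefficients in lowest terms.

Distribute over the terms of R1 (each basis-blade product reordered to ascending indices, repeated generators contracted through their squares):
(-17/15*e1) R2 = 1343/90*e1 + 2737/180*e2
(199/180*e2) R2 = -32039/2160*e1 - 15721/1080*e2
Summing the partial products and collecting blades:
Answer: 193/2160*e1 + 701/1080*e2


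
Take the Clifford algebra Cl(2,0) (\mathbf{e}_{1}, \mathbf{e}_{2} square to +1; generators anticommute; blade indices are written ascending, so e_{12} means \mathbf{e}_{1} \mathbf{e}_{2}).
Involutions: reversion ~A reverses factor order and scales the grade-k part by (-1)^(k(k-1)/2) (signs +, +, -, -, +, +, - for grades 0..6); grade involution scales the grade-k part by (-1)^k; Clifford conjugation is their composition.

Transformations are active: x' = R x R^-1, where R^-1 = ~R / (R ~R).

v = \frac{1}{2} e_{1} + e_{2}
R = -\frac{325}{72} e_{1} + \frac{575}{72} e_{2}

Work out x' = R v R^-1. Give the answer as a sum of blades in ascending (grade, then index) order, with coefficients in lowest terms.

~R = -\frac{325}{72} e_{1} + \frac{575}{72} e_{2}, and R ~R = \frac{218125}{2592}, so R^-1 = ~R / (\frac{218125}{2592}).
R v = \frac{275}{48} - \frac{1225}{144} e_{12}
Answer: -\frac{389}{349} e_{1} + \frac{61}{698} e_{2}


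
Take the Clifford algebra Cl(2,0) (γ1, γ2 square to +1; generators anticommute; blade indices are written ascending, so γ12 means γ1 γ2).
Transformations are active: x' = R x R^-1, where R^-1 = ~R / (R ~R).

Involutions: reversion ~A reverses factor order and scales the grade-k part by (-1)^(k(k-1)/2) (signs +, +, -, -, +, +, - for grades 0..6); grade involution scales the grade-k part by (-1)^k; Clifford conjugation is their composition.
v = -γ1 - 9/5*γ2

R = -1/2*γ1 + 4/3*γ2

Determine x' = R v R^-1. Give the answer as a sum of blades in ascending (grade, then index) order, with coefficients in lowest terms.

~R = -1/2*γ1 + 4/3*γ2, and R ~R = 73/36, so R^-1 = ~R / (73/36).
R v = -19/10 + 67/30*γ12
Answer: 707/365*γ1 - 51/73*γ2


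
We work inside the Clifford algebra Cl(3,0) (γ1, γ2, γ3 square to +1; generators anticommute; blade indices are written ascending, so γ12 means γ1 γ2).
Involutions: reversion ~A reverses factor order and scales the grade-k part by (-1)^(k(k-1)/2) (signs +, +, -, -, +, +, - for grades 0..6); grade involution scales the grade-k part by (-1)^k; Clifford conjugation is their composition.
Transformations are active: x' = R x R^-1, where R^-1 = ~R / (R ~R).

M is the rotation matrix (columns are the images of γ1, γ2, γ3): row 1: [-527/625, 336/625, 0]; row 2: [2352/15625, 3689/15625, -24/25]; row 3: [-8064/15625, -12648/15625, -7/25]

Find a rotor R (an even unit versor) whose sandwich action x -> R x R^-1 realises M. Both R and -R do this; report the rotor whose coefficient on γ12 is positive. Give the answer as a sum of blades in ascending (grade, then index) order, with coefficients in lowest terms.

Method: write R = a + b12*γ12 + b13*γ13 + b23*γ23 with a^2 + b12^2 + b13^2 + b23^2 = 1 (so R^-1 = ~R). Expanding the columns R e_j ~R gives tr M = 4a^2 - 1 and, from the antisymmetric part, M21 - M12 = -4a*b12, M13 - M31 = 4a*b13, M32 - M23 = -4a*b23.
Here tr M = -13861/15625, so a^2 = (1 + tr M)/4 = 441/15625 and a = ±21/125. Taking a = 21/125: M21 - M12 = -6048/15625, M13 - M31 = 8064/15625, M32 - M23 = 2352/15625, giving b12 = 72/125, b13 = 96/125, b23 = -28/125, i.e. R = 21/125 + 72/125*γ12 + 96/125*γ13 - 28/125*γ23.
Its γ12 coefficient is already positive.
Answer: 21/125 + 72/125*γ12 + 96/125*γ13 - 28/125*γ23. Uniqueness: Spin(3) -> SO(3) maps R and -R to the same rotation of trace -13861/15625; fixing the sign of the γ12 coefficient removes the ambiguity.


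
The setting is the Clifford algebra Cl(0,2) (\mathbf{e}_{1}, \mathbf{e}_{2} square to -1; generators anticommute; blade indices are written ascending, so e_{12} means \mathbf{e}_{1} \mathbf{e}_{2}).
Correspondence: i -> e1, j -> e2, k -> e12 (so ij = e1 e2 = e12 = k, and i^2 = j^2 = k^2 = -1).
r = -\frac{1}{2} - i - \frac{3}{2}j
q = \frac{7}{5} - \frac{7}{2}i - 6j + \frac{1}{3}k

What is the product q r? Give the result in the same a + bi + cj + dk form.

In blades: q = \frac{7}{5} - \frac{7}{2} e_{1} - 6 e_{2} + \frac{1}{3} e_{12}, r = -\frac{1}{2} - e_{1} - \frac{3}{2} e_{2}.
Distribute q over r term by term (generator squares from the signature, products reordered to ascending indices): (\frac{7}{5})*r = -\frac{7}{10} - \frac{7}{5} e_{1} - \frac{21}{10} e_{2}; (-\frac{7}{2} e_{1})*r = -\frac{7}{2} + \frac{7}{4} e_{1} + \frac{21}{4} e_{12}; (-6 e_{2})*r = -9 + 3 e_{2} - 6 e_{12}; (\frac{1}{3} e_{12})*r = \frac{1}{2} e_{1} - \frac{1}{3} e_{2} - \frac{1}{6} e_{12}.
Sum: -\frac{66}{5} + \frac{17}{20} e_{1} + \frac{17}{30} e_{2} - \frac{11}{12} e_{12}; translating back through the correspondence:
Answer: -\frac{66}{5} + \frac{17}{20}i + \frac{17}{30}j - \frac{11}{12}k


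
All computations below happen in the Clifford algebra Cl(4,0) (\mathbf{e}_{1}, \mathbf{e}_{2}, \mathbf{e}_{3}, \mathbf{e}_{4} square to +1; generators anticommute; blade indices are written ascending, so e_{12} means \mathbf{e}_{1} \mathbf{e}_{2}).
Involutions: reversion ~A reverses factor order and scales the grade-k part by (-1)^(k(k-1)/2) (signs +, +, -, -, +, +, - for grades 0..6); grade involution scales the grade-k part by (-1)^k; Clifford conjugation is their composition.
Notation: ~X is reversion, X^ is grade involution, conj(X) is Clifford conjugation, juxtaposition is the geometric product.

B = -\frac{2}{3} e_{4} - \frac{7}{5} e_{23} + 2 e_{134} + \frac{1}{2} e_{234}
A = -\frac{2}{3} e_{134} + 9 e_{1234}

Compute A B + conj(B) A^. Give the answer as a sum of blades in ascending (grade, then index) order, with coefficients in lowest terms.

first term: \frac{4}{3} - \frac{9}{2} e_{1} + 18 e_{2} + \frac{1}{3} e_{12} + \frac{4}{9} e_{13} + \frac{63}{5} e_{14} - 6 e_{123} - \frac{14}{15} e_{124}
second term: -\frac{4}{3} + \frac{9}{2} e_{1} - 18 e_{2} + \frac{1}{3} e_{12} + \frac{4}{9} e_{13} - \frac{63}{5} e_{14} - 6 e_{123} + \frac{14}{15} e_{124}
Answer: \frac{2}{3} e_{12} + \frac{8}{9} e_{13} - 12 e_{123}


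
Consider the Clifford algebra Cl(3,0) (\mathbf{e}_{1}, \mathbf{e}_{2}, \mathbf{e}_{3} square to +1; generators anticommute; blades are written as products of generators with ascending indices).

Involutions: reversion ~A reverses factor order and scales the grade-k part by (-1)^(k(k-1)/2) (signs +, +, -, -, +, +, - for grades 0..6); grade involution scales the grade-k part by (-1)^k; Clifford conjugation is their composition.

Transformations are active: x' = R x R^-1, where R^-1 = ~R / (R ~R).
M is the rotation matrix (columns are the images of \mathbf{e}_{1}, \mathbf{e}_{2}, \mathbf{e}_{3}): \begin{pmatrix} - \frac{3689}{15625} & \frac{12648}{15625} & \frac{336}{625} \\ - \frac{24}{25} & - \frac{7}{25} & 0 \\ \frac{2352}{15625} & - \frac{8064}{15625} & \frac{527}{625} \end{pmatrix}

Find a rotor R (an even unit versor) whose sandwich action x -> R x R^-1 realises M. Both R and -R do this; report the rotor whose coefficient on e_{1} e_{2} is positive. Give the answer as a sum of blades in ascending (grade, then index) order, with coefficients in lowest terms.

Method: write R = a + b12*e_{1} e_{2} + b13*e_{1} e_{3} + b23*e_{2} e_{3} with a^2 + b12^2 + b13^2 + b23^2 = 1 (so R^-1 = ~R). Expanding the columns R e_j ~R gives tr M = 4a^2 - 1 and, from the antisymmetric part, M21 - M12 = -4a*b12, M13 - M31 = 4a*b13, M32 - M23 = -4a*b23.
Here tr M = \frac{5111}{15625}, so a^2 = (1 + tr M)/4 = \frac{5184}{15625} and a = ±\frac{72}{125}. Taking a = \frac{72}{125}: M21 - M12 = -\frac{27648}{15625}, M13 - M31 = \frac{6048}{15625}, M32 - M23 = -\frac{8064}{15625}, giving b12 = \frac{96}{125}, b13 = \frac{21}{125}, b23 = \frac{28}{125}, i.e. R = \frac{72}{125} + \frac{96}{125} e_{1} e_{2} + \frac{21}{125} e_{1} e_{3} + \frac{28}{125} e_{2} e_{3}.
Its e_{1} e_{2} coefficient is already positive.
Answer: \frac{72}{125} + \frac{96}{125} e_{1} e_{2} + \frac{21}{125} e_{1} e_{3} + \frac{28}{125} e_{2} e_{3}. Sheet selection: the two-to-one cover makes ±R indistinguishable at the matrix level (trace \frac{5111}{15625}), so uniqueness comes from the required sign on e_{1} e_{2}.


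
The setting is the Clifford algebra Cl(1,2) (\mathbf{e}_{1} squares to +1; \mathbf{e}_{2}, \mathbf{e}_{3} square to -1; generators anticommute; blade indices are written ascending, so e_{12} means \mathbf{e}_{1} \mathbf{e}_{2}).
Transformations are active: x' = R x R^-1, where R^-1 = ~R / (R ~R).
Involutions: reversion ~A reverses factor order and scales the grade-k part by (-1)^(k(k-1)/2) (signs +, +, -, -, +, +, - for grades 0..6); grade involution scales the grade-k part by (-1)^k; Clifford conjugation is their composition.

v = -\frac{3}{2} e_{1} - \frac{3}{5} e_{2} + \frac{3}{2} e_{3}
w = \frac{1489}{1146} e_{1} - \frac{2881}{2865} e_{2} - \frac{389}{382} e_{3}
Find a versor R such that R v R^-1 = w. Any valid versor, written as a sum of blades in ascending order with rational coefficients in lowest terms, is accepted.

R = v + w = -\frac{115}{573} e_{1} - \frac{920}{573} e_{2} + \frac{92}{191} e_{3} works: the equal norms (-\frac{9}{25}) guarantee its sandwich swaps v into w.
Answer: -\frac{115}{573} e_{1} - \frac{920}{573} e_{2} + \frac{92}{191} e_{3}


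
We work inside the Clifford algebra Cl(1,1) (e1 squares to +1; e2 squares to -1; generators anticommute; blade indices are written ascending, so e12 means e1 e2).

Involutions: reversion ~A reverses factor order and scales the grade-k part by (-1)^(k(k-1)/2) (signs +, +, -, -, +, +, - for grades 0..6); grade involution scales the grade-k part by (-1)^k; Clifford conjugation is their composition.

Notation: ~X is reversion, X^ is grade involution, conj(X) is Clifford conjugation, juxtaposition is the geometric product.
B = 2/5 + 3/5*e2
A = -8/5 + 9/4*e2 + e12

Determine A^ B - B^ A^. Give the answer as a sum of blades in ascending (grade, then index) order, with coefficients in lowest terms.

first term: 71/100 - 3/5*e1 - 93/50*e2 + 2/5*e12
second term: -199/100 - 3/5*e1 + 3/50*e2 + 2/5*e12
Answer: 27/10 - 48/25*e2


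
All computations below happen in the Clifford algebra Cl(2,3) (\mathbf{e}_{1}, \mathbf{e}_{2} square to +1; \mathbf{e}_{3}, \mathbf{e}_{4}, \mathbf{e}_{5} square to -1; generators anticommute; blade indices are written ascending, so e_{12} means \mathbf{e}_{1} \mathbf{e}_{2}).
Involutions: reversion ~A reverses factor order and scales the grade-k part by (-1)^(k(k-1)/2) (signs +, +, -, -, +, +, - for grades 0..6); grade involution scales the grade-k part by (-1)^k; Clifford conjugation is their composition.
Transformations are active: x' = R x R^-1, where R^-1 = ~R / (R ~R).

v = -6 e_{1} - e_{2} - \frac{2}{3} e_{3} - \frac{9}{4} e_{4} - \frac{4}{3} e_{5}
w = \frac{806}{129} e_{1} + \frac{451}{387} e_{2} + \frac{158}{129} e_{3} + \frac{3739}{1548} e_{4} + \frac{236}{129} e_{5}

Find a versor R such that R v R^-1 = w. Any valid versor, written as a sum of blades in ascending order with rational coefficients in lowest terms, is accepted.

Sketch: the shared square \frac{4279}{144} makes R = v + w = \frac{32}{129} e_{1} + \frac{64}{387} e_{2} + \frac{24}{43} e_{3} + \frac{64}{387} e_{4} + \frac{64}{129} e_{5} the natural versor; its sandwich fixes that direction, negates (v - w)/2, and sends v to w.
Answer: \frac{32}{129} e_{1} + \frac{64}{387} e_{2} + \frac{24}{43} e_{3} + \frac{64}{387} e_{4} + \frac{64}{129} e_{5}


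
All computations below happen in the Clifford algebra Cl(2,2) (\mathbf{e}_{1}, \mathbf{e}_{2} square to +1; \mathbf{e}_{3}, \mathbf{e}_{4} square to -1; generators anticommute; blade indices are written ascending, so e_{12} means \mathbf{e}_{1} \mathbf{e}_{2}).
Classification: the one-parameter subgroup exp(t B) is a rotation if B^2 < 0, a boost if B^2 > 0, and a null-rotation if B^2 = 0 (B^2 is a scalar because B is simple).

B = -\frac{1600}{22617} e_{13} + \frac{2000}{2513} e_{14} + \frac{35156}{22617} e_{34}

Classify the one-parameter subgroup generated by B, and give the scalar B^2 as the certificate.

B^2 term by term: the squares give (-\frac{1600}{22617})^2*(e_{13})^2 + (\frac{2000}{2513})^2*(e_{14})^2 + (\frac{35156}{22617})^2*(e_{34})^2 = \frac{2560000}{511528689}*(+1) + \frac{4000000}{6315169}*(+1) + \frac{1235944336}{511528689}*(-1) = -\frac{16}{9} (each basis 2-blade squares to minus the product of its generators' squares); cross terms between blades sharing an index anticommute and cancel. So B^2 = -\frac{16}{9}.
Answer: rotation, certificate B^2 = -\frac{16}{9}. B^2 = -\frac{16}{9} is basis-independent, so its sign is the whole story.


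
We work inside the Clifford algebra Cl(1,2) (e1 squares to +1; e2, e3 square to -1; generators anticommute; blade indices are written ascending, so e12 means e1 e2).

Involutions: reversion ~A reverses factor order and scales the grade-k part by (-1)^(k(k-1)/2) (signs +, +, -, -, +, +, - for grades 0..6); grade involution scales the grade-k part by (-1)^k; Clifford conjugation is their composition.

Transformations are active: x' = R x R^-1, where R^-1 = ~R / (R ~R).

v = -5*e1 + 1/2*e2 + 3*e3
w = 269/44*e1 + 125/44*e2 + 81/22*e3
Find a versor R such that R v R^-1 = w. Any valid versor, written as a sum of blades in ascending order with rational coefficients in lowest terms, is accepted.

Key observation: q(v) = q(w) = 63/4 (sandwiches preserve the norm), so R = v + w = 49/44*e1 + 147/44*e2 + 147/22*e3 works whenever it is invertible — the component of v along it is kept and (v - w)/2 reverses, sending v to w.
Answer: 49/44*e1 + 147/44*e2 + 147/22*e3


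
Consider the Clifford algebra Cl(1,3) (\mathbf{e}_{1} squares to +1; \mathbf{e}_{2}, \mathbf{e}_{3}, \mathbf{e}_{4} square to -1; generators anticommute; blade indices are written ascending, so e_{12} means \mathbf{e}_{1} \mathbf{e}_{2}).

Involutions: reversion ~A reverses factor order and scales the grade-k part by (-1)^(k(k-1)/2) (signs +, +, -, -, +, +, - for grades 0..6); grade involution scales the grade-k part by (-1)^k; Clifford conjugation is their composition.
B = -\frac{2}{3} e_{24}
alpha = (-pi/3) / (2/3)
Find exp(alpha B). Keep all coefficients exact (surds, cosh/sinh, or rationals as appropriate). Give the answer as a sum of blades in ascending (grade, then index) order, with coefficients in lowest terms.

B^2 = (-\frac{2}{3})^2*(e_{24})^2 = \frac{4}{9}*(-1) = -\frac{4}{9} (a basis 2-blade squares to minus the product of its generators' squares).
B^2 = -\frac{4}{9} — since the square is negative, the closed form is circular: l = \frac{2}{3}, alpha*l = - \frac{\pi}{3}, so exp(alpha B) = cos(- \frac{\pi}{3}) + (sin(- \frac{\pi}{3})/(\frac{2}{3}))*B = \frac{1}{2} + (- \frac{3 \sqrt{3}}{4})*B.
Answer: \frac{1}{2} + \frac{\sqrt{3}}{2} e_{24}


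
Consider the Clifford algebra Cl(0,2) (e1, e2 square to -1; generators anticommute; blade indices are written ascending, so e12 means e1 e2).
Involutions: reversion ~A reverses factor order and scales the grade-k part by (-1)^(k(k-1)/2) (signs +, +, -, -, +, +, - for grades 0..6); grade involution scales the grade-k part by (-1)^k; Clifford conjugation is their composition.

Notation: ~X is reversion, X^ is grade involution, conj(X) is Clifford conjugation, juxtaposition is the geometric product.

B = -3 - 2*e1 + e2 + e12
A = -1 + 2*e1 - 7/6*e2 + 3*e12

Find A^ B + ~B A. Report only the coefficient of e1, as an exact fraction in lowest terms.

first term: -31/6 + 37/6*e1 - 17/2*e2 - 29/3*e12
second term: 67/6 - 13/6*e1 + 13/2*e2 - 23/3*e12
Answer: 4


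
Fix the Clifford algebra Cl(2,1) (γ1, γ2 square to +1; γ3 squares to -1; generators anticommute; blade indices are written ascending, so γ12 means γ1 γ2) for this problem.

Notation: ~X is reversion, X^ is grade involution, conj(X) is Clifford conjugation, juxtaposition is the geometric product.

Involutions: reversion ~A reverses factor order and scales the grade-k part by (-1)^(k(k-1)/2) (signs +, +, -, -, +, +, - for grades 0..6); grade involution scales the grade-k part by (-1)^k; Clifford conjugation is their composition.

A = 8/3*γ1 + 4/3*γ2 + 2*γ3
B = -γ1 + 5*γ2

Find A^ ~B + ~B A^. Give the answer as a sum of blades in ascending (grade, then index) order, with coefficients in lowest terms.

first term: -4 - 44/3*γ12 - 2*γ13 + 10*γ23
second term: -4 + 44/3*γ12 + 2*γ13 - 10*γ23
Answer: -8


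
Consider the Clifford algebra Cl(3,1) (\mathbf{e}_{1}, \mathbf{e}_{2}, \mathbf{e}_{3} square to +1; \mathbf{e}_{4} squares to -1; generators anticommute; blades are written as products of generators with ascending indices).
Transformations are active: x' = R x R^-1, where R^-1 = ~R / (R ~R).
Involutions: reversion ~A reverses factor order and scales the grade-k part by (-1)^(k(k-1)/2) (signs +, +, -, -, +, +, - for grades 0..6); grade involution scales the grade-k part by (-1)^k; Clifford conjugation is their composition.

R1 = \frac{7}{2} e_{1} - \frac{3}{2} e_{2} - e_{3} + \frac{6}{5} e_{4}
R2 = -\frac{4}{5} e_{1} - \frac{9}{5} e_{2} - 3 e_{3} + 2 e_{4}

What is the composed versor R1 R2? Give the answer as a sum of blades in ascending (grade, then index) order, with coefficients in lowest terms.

Distribute over the terms of R1 (each basis-blade product reordered to ascending indices, repeated generators contracted through their squares):
(\frac{7}{2} e_{1}) R2 = -\frac{14}{5} - \frac{63}{10} e_{1} e_{2} - \frac{21}{2} e_{1} e_{3} + 7 e_{1} e_{4}
(-\frac{3}{2} e_{2}) R2 = \frac{27}{10} - \frac{6}{5} e_{1} e_{2} + \frac{9}{2} e_{2} e_{3} - 3 e_{2} e_{4}
(-e_{3}) R2 = 3 - \frac{4}{5} e_{1} e_{3} - \frac{9}{5} e_{2} e_{3} - 2 e_{3} e_{4}
(\frac{6}{5} e_{4}) R2 = -\frac{12}{5} + \frac{24}{25} e_{1} e_{4} + \frac{54}{25} e_{2} e_{4} + \frac{18}{5} e_{3} e_{4}
Summing the partial products and collecting blades:
Answer: \frac{1}{2} - \frac{15}{2} e_{1} e_{2} - \frac{113}{10} e_{1} e_{3} + \frac{199}{25} e_{1} e_{4} + \frac{27}{10} e_{2} e_{3} - \frac{21}{25} e_{2} e_{4} + \frac{8}{5} e_{3} e_{4}


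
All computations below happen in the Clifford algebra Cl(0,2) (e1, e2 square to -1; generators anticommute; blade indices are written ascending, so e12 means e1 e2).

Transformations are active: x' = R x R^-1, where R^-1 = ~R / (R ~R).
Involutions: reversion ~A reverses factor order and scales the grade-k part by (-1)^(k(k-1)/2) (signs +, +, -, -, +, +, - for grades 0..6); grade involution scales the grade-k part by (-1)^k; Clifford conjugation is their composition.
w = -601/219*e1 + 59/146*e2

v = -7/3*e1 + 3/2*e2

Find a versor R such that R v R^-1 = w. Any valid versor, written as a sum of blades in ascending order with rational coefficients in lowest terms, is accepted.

Construction: equal norms (both -277/36) license R = v + w = -1112/219*e1 + 139/73*e2 — nothing changes along that direction, while (v - w)/2 changes sign, so v maps onto w.
Answer: -1112/219*e1 + 139/73*e2


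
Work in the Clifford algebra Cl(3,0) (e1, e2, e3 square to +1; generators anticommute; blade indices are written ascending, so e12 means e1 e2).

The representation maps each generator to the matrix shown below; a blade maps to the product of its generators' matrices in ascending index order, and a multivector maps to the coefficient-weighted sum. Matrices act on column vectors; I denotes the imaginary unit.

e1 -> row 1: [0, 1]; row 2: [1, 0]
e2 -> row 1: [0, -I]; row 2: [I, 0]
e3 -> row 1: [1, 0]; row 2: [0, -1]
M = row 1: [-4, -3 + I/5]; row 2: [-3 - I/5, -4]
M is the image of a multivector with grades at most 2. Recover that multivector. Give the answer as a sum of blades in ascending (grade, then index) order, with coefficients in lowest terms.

Method: 1, rho(e1), rho(e2), rho(e3) form a trace-orthogonal basis of the 2x2 complex matrices (tr(X Y) = 2 if X = Y, else 0), so M = m0*1 + m1*rho(e1) + m2*rho(e2) + m3*rho(e3) with m0 = tr(M)/2 = -4, m1 = tr(M rho(e1))/2 = -3, m2 = tr(M rho(e2))/2 = -1/5, m3 = tr(M rho(e3))/2 = 0.
Multiplying table entries, the bivector images are rho(e12) = I*rho(e3), rho(e13) = -I*rho(e2), rho(e23) = I*rho(e1); with real blade coefficients the real parts of m0..m3 are the coefficients of 1, e1, e2, e3 and the imaginary parts give the bivectors (e23: Im m1, e13: -Im m2, e12: Im m3).
Answer: -4 - 3*e1 - 1/5*e2


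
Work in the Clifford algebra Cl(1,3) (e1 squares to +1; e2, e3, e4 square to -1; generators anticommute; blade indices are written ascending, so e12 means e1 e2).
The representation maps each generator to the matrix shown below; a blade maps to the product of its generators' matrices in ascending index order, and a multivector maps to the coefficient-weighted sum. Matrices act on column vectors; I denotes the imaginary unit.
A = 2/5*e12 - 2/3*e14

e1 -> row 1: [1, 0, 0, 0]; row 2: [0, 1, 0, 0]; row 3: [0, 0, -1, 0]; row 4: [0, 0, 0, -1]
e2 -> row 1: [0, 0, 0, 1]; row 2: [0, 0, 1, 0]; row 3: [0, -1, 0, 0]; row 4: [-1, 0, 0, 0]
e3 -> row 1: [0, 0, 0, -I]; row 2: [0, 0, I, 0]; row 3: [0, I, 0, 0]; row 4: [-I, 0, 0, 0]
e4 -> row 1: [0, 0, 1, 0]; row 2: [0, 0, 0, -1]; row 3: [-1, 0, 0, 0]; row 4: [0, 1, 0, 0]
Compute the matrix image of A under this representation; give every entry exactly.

Bivector images (products of the table entries): rho(e12) = rho(e1)rho(e2) = row 1: [0, 0, 0, 1]; row 2: [0, 0, 1, 0]; row 3: [0, 1, 0, 0]; row 4: [1, 0, 0, 0]; rho(e14) = rho(e1)rho(e4) = row 1: [0, 0, 1, 0]; row 2: [0, 0, 0, -1]; row 3: [1, 0, 0, 0]; row 4: [0, -1, 0, 0].
M = (2/5)*rho(e12) + (-2/3)*rho(e14), summed entrywise:
Answer: row 1: [0, 0, -2/3, 2/5]; row 2: [0, 0, 2/5, 2/3]; row 3: [-2/3, 2/5, 0, 0]; row 4: [2/5, 2/3, 0, 0]


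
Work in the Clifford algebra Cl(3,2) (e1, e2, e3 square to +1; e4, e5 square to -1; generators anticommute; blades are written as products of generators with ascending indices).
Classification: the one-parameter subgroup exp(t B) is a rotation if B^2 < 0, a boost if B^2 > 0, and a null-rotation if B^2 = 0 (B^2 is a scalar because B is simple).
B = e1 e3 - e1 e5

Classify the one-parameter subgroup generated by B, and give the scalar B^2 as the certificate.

B^2 term by term: the squares give (1)^2*(e1 e3)^2 + (-1)^2*(e1 e5)^2 = 1*(-1) + 1*(+1) = 0 (each basis 2-blade squares to minus the product of its generators' squares); cross terms between blades sharing an index anticommute and cancel. So B^2 = 0.
Answer: null-rotation, certificate B^2 = 0. Check the certificate: B^2 = 0, and that sign is decisive whatever form B takes.


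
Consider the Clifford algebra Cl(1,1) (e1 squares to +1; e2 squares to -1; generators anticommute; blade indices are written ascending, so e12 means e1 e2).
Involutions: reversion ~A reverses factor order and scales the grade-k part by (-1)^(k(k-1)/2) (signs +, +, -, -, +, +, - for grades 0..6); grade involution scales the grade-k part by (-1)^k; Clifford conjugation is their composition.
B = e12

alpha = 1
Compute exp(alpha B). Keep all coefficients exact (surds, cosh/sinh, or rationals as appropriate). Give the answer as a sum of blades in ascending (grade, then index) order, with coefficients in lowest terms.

B^2 = (1)^2*(e12)^2 = 1*(+1) = 1 (a basis 2-blade squares to minus the product of its generators' squares).
B^2 = 1 — since the square is positive, the closed form is hyperbolic: l = 1, alpha*l = 1, so exp(alpha B) = cosh(1) + (sinh(1)/1)*B = cosh(1) + (sinh(1))*B.
Answer: cosh(1) + sinh(1)*e12


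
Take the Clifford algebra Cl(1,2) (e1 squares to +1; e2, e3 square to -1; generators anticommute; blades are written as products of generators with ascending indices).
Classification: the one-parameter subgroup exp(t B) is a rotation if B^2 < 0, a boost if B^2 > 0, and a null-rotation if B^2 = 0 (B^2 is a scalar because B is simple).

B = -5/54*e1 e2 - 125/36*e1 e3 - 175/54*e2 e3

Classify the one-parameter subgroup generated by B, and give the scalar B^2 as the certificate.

B^2 term by term: the squares give (-5/54)^2*(e1 e2)^2 + (-125/36)^2*(e1 e3)^2 + (-175/54)^2*(e2 e3)^2 = 25/2916*(+1) + 15625/1296*(+1) + 30625/2916*(-1) = 25/16 (each basis 2-blade squares to minus the product of its generators' squares); cross terms between blades sharing an index anticommute and cancel. So B^2 = 25/16.
Answer: boost, certificate B^2 = 25/16. Key observation: B^2 = 25/16 is a conjugation invariant, so its sign decides the class regardless of the surface form of B.


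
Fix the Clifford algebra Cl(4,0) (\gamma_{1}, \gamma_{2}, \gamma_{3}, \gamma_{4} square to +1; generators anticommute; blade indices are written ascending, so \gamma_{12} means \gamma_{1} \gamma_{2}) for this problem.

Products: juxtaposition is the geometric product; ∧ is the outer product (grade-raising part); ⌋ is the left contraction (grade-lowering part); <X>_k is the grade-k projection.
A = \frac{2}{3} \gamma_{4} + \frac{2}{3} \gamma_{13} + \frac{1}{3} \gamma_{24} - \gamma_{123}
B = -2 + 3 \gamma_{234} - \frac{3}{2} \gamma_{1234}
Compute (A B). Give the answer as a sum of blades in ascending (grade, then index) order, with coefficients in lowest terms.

step 1: \gamma_{3} - \frac{17}{6} \gamma_{4} - \frac{11}{6} \gamma_{13} + 3 \gamma_{14} + 2 \gamma_{23} - \frac{5}{3} \gamma_{24} + 3 \gamma_{123} - 2 \gamma_{124}
Answer: \gamma_{3} - \frac{17}{6} \gamma_{4} - \frac{11}{6} \gamma_{13} + 3 \gamma_{14} + 2 \gamma_{23} - \frac{5}{3} \gamma_{24} + 3 \gamma_{123} - 2 \gamma_{124}


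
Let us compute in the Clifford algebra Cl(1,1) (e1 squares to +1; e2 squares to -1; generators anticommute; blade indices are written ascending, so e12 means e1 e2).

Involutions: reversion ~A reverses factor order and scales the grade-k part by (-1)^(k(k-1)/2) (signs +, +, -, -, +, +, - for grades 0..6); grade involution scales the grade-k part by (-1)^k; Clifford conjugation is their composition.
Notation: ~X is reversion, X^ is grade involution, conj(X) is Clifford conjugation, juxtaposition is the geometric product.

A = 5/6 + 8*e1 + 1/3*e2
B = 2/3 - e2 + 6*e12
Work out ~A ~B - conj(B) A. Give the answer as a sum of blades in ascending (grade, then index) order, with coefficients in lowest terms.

first term: 8/9 + 10/3*e1 - 875/18*e2 - 13*e12
second term: 2/9 + 22/3*e1 + 883/18*e2 - 13*e12
Answer: 2/3 - 4*e1 - 293/3*e2


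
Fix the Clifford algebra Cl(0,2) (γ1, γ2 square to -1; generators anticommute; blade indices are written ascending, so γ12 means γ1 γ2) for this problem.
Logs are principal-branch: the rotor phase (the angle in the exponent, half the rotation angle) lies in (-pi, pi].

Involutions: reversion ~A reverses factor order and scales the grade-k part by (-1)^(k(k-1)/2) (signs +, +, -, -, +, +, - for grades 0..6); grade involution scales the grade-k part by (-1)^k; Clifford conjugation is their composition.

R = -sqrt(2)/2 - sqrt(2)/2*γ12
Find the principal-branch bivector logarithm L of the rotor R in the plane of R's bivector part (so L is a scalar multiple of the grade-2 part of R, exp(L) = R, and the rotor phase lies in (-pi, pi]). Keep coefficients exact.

The scalar part of R is -sqrt(2)/2, which pins the rotor phase on the principal branch; dividing the bivector part by the sine of that phase recovers the unit plane, and L is the phase times that plane.
Concretely: cos(phase) = -sqrt(2)/2 gives phase = ±3*pi/4, and since phase/sin(phase) is even the sign is immaterial: L = (phase/sin(phase)) * <R>_2 = (3*sqrt(2)*pi/4) * <R>_2.
Answer: -3*pi/4*γ12


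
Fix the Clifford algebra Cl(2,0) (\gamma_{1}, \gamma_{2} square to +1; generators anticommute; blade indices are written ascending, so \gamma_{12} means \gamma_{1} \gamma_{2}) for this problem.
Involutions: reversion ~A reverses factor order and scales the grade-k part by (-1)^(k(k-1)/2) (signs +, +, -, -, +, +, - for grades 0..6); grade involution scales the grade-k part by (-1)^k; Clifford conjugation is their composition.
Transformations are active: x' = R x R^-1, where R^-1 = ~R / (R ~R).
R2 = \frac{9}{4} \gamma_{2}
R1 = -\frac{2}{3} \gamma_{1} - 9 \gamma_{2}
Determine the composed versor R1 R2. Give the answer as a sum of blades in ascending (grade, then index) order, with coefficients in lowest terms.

Distribute over the terms of R2 (each basis-blade product reordered to ascending indices, repeated generators contracted through their squares):
R1 (\frac{9}{4} \gamma_{2}) = -\frac{81}{4} - \frac{3}{2} \gamma_{12}
Answer: -\frac{81}{4} - \frac{3}{2} \gamma_{12}


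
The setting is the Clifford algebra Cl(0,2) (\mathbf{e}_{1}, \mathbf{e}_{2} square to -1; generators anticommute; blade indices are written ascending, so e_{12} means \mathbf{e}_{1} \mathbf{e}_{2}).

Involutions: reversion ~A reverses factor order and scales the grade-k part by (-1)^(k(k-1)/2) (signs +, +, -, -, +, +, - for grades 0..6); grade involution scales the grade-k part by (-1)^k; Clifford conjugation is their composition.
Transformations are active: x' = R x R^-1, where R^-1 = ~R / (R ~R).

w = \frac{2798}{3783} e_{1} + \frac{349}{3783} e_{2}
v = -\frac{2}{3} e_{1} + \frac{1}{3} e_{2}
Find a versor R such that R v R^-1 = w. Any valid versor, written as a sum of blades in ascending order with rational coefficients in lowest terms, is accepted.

Since q(v) = q(w) = -\frac{5}{9}, the sum R = v + w = \frac{92}{1261} e_{1} + \frac{1610}{3783} e_{2} does the job whenever invertible.
Answer: \frac{92}{1261} e_{1} + \frac{1610}{3783} e_{2}
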